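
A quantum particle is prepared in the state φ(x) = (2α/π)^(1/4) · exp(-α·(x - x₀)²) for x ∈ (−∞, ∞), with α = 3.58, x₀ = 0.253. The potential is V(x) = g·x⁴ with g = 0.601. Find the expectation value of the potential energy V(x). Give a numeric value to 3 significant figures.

⟨V⟩ = ∫ V(x)·|φ|² dx.
Gaussian moments (u = x − x₀): ∫u^(2j)·e^(−2αu²) du = (2j−1)!!/(4α)^j · √(π/(2α)), odd powers integrate to 0; here √(π/(2α)) = 0.66240.
⟨V⟩ = 0.027373.

0.0274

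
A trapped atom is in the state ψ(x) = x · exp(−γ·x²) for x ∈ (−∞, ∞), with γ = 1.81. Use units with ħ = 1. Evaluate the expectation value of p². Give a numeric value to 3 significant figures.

p² ψ = −ħ² d²ψ/dx²; ⟨p²⟩ = −ħ² ∫ ψ*·ψ'' dx / ∫|ψ|² dx.
Expand each integrand as polynomial × e^(−2γx²) and use ∫x^(2j)·e^(−2γx²) dx = (2j−1)!!/(4γ)^j · √(π/(2γ)), odd powers → 0; here √(π/(2γ)) = 0.93158. Differentiate with the product rule, d/dx e^(−γx²) = −2γx·e^(−γx²).
State is unnormalized: ∫|ψ|² dx = 0.12867, and ∫ψ*·(−ħ² ψ'') dx = 0.69869, so ⟨p²⟩ = 0.69869 / 0.12867.
⟨p²⟩ = 5.4300.

5.43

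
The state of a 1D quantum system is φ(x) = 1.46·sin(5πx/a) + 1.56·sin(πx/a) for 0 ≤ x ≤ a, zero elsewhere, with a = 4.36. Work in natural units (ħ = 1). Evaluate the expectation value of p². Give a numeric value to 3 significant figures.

p² φ = −ħ² d²φ/dx²; ⟨p²⟩ = −ħ² ∫ φ*·φ'' dx / ∫|φ|² dx.
d²/dx² sin(jπx/a) = −(jπ/a)²·sin(jπx/a); on 0 ≤ x ≤ a, ∫sin²(jπx/a) dx = a/2 and ∫sin(jπx/a)·sin(lπx/a) dx = 0 for j ≠ l, so only diagonal terms survive in ∫|φ|² and ∫φ·φ″; ∫φ·φ′ dx = [φ²/2] between the walls = 0.
State is unnormalized: ∫|φ|² dx = 9.9521, and ∫φ*·(−ħ² φ'') dx = 63.070, so ⟨p²⟩ = 63.070 / 9.9521.
⟨p²⟩ = 6.3373.

6.34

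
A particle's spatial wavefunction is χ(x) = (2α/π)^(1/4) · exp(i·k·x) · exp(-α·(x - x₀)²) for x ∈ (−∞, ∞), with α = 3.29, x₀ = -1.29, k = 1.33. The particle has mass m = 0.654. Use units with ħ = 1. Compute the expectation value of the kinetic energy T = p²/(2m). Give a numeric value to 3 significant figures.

3.87

T = −(ħ²/2m) d²/dx², so ⟨T⟩ = −(ħ²/2m) ∫ χ*·χ'' dx; with m = 0.654.
Gaussian moments (u = x − x₀): ∫u^(2j)·e^(−2αu²) du = (2j−1)!!/(4α)^j · √(π/(2α)), odd powers integrate to 0; here √(π/(2α)) = 0.69097. Derivatives: χ′ = (ik − 2αu)·χ, χ″ = ((ik − 2αu)² − 2α)·χ; the odd-in-u pieces drop out.
⟨T⟩ = 3.8677.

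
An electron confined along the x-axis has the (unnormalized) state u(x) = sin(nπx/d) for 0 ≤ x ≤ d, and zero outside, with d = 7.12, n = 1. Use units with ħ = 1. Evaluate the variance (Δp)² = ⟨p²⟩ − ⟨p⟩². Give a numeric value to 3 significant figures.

Compute ⟨p⟩ and ⟨p²⟩ separately; (Δp)² = ⟨p²⟩ − ⟨p⟩².
d/dx sin(nπx/d) = (nπ/d)·cos(nπx/d) and d²/dx² sin(nπx/d) = −(nπ/d)²·sin(nπx/d); on 0 ≤ x ≤ d, ∫sin²(nπx/d) dx = d/2 and ∫sin(nπx/d)·cos(nπx/d) dx = 0.
Normalization: ∫|u|² dx = 3.5600.
⟨p⟩ = 0.0000 and ⟨p²⟩ = 0.19469.
(Δp)² = 0.19469 − (0.0000)² = 0.19469.

0.195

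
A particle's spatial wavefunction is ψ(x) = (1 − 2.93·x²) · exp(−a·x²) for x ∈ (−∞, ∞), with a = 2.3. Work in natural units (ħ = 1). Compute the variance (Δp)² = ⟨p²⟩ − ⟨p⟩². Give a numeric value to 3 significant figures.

8.09

Compute ⟨p⟩ and ⟨p²⟩ separately; (Δp)² = ⟨p²⟩ − ⟨p⟩².
Expand each integrand as polynomial × e^(−2ax²) and use ∫x^(2j)·e^(−2ax²) dx = (2j−1)!!/(4a)^j · √(π/(2a)), odd powers → 0; here √(π/(2a)) = 0.82641. Differentiate with the product rule, d/dx e^(−ax²) = −2ax·e^(−ax²).
Normalization: ∫|ψ|² dx = 0.55149.
⟨p⟩ = 0.0000 and ⟨p²⟩ = 8.0890.
(Δp)² = 8.0890 − (0.0000)² = 8.0890.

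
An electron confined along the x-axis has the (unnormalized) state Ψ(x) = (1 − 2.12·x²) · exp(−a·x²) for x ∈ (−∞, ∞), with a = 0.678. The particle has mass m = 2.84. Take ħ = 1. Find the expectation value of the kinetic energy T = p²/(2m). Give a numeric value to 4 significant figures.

0.6431

T = −(ħ²/2m) d²/dx², so ⟨T⟩ = −(ħ²/2m) ∫ Ψ*·Ψ'' dx / ∫|Ψ|² dx; with m = 2.84.
Expand each integrand as polynomial × e^(−2ax²) and use ∫x^(2j)·e^(−2ax²) dx = (2j−1)!!/(4a)^j · √(π/(2a)), odd powers → 0; here √(π/(2a)) = 1.5221. Differentiate with the product rule, d/dx e^(−ax²) = −2ax·e^(−ax²).
State is unnormalized: ∫|Ψ|² dx = 1.9328, and ∫Ψ*·(−ħ²/2m · Ψ'') dx = 1.2429, so ⟨T⟩ = 1.2429 / 1.9328.
⟨T⟩ = 0.64308.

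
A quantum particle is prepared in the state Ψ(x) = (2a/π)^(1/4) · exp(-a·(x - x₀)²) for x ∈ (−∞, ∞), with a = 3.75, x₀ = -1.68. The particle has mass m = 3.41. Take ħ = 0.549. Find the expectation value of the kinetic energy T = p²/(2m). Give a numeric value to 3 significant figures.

T = −(ħ²/2m) d²/dx², so ⟨T⟩ = −(ħ²/2m) ∫ Ψ*·Ψ'' dx; with m = 3.41.
Gaussian moments (u = x − x₀): ∫u^(2j)·e^(−2au²) du = (2j−1)!!/(4a)^j · √(π/(2a)), odd powers integrate to 0; here √(π/(2a)) = 0.64721. Derivatives: d/dx e^(−au²) = −2au·e^(−au²), d²/dx² e^(−au²) = (4a²u² − 2a)·e^(−au²).
⟨T⟩ = 0.16573.

0.166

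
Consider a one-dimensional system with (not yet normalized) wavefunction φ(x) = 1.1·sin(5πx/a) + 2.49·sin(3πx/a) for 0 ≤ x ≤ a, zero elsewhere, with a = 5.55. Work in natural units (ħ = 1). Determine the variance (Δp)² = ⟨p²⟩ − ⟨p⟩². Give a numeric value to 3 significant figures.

Compute ⟨p⟩ and ⟨p²⟩ separately; (Δp)² = ⟨p²⟩ − ⟨p⟩².
d²/dx² sin(jπx/a) = −(jπ/a)²·sin(jπx/a); on 0 ≤ x ≤ a, ∫sin²(jπx/a) dx = a/2 and ∫sin(jπx/a)·sin(lπx/a) dx = 0 for j ≠ l, so only diagonal terms survive in ∫|φ|² and ∫φ·φ″; ∫φ·φ′ dx = [φ²/2] between the walls = 0.
Normalization: ∫|φ|² dx = 20.563.
⟨p⟩ = 0.0000 and ⟨p²⟩ = 3.7209.
(Δp)² = 3.7209 − (0.0000)² = 3.7209.

3.72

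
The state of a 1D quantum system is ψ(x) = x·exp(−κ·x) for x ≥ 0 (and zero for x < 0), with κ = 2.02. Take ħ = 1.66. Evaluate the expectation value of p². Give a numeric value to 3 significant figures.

p² ψ = −ħ² d²ψ/dx²; ⟨p²⟩ = −ħ² ∫ ψ*·ψ'' dx / ∫|ψ|² dx.
Differentiate x·exp(−κ·x) with the product rule; every integrand then reduces to terms xʲ·e^(−2κx) on [0, ∞), with ∫₀^∞ xʲ·e^(−2κx) dx = j!/(2κ)^(j+1).
State is unnormalized: ∫|ψ|² dx = 0.030331, and ∫ψ*·(−ħ² ψ'') dx = 0.34104, so ⟨p²⟩ = 0.34104 / 0.030331.
⟨p²⟩ = 11.244.

11.2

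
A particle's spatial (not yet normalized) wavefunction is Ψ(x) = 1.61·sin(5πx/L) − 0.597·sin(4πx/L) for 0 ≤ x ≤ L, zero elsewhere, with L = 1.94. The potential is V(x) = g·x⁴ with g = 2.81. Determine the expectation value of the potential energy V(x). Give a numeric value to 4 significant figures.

11.78

⟨V⟩ = ∫ V(x)·|Ψ|² dx / ∫|Ψ|² dx.
On 0 ≤ x ≤ L (j ≠ l): ∫sin²(jπx/L) dx = L/2, ∫sin(jπx/L)·sin(lπx/L) dx = 0; diagonal moments ∫x·sin²(jπx/L) dx = L²/4, ∫x²·sin²(jπx/L) dx = L³·(1/6 − 1/(4j²π²)); cross terms ∫x·sin(jπx/L)·sin(lπx/L) dx = 0 for j + l even and −4jlL²/(π²(j² − l²)²) for j + l odd, ∫x²·sin(jπx/L)·sin(lπx/L) dx = (−1)^(j+l)·4jlL³/(π²(j² − l²)²); higher powers the same way via product-to-sum and parts.
State is unnormalized: ∫|Ψ|² dx = 2.8601, and ∫Ψ*·V(x)·Ψ dx = 33.703, so ⟨V⟩ = 33.703 / 2.8601.
⟨V⟩ = 11.784.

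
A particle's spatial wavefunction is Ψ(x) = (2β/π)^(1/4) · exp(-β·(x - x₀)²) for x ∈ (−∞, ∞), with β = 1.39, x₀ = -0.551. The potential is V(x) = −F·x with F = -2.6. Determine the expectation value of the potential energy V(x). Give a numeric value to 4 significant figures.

⟨V⟩ = ∫ V(x)·|Ψ|² dx.
Gaussian moments (u = x − x₀): ∫u^(2j)·e^(−2βu²) du = (2j−1)!!/(4β)^j · √(π/(2β)), odd powers integrate to 0; here √(π/(2β)) = 1.0630.
⟨V⟩ = -1.4326.

-1.433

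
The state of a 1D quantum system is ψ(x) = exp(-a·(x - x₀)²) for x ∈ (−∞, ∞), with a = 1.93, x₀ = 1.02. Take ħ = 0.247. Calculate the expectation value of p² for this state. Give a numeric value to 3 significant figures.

p² ψ = −ħ² d²ψ/dx²; ⟨p²⟩ = −ħ² ∫ ψ*·ψ'' dx / ∫|ψ|² dx.
Gaussian moments (u = x − x₀): ∫u^(2j)·e^(−2au²) du = (2j−1)!!/(4a)^j · √(π/(2a)), odd powers integrate to 0; here √(π/(2a)) = 0.90216. Derivatives: d/dx e^(−au²) = −2au·e^(−au²), d²/dx² e^(−au²) = (4a²u² − 2a)·e^(−au²).
State is unnormalized: ∫|ψ|² dx = 0.90216, and ∫ψ*·(−ħ² ψ'') dx = 0.10623, so ⟨p²⟩ = 0.10623 / 0.90216.
⟨p²⟩ = 0.11775.

0.118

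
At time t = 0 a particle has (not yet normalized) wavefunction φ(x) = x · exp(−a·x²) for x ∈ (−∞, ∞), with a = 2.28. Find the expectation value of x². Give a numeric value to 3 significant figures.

0.329

⟨x²⟩ = ∫ x²·|φ|² dx / ∫|φ|² dx (integrals over the domain).
Expand each integrand as polynomial × e^(−2ax²) and use ∫x^(2j)·e^(−2ax²) dx = (2j−1)!!/(4a)^j · √(π/(2a)), odd powers → 0; here √(π/(2a)) = 0.83003.
State is unnormalized: ∫|φ|² dx = 0.091012, and ∫φ*·x²·φ dx = 0.029938, so ⟨x²⟩ = 0.029938 / 0.091012.
⟨x²⟩ = 0.32895.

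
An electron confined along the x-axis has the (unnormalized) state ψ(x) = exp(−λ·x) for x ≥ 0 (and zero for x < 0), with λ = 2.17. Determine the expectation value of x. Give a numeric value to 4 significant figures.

⟨x⟩ = ∫ x·|ψ|² dx / ∫|ψ|² dx (integrals over the domain).
Every integrand reduces to terms xʲ·e^(−2λx) on [0, ∞); use ∫₀^∞ xʲ·e^(−2λx) dx = j!/(2λ)^(j+1).
State is unnormalized: ∫|ψ|² dx = 0.23041, and ∫ψ*·x·ψ dx = 0.053091, so ⟨x⟩ = 0.053091 / 0.23041.
⟨x⟩ = 0.23041.

0.2304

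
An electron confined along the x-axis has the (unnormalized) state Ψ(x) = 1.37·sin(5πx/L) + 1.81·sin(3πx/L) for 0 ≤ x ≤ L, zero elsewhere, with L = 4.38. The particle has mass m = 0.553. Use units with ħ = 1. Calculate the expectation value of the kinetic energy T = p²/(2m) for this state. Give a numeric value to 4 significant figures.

6.897

T = −(ħ²/2m) d²/dx², so ⟨T⟩ = −(ħ²/2m) ∫ Ψ*·Ψ'' dx / ∫|Ψ|² dx; with m = 0.553.
d²/dx² sin(jπx/L) = −(jπ/L)²·sin(jπx/L); on 0 ≤ x ≤ L, ∫sin²(jπx/L) dx = L/2 and ∫sin(jπx/L)·sin(lπx/L) dx = 0 for j ≠ l, so only diagonal terms survive in ∫|Ψ|² and ∫Ψ·Ψ″; ∫Ψ·Ψ′ dx = [Ψ²/2] between the walls = 0.
State is unnormalized: ∫|Ψ|² dx = 11.285, and ∫Ψ*·(−ħ²/2m · Ψ'') dx = 77.835, so ⟨T⟩ = 77.835 / 11.285.
⟨T⟩ = 6.8972.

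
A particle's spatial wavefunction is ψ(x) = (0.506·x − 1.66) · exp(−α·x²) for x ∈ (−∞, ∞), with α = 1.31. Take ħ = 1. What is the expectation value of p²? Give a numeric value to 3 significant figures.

p² ψ = −ħ² d²ψ/dx²; ⟨p²⟩ = −ħ² ∫ ψ*·ψ'' dx / ∫|ψ|² dx.
Expand each integrand as polynomial × e^(−2αx²) and use ∫x^(2j)·e^(−2αx²) dx = (2j−1)!!/(4α)^j · √(π/(2α)), odd powers → 0; here √(π/(2α)) = 1.0950. Differentiate with the product rule, d/dx e^(−αx²) = −2αx·e^(−αx²).
State is unnormalized: ∫|ψ|² dx = 3.0710, and ∫ψ*·(−ħ² ψ'') dx = 4.1631, so ⟨p²⟩ = 4.1631 / 3.0710.
⟨p²⟩ = 1.3556.

1.36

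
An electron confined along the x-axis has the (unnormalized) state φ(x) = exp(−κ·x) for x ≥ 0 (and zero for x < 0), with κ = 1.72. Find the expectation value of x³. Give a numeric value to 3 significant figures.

0.147

⟨x³⟩ = ∫ x³·|φ|² dx / ∫|φ|² dx (integrals over the domain).
Every integrand reduces to terms xʲ·e^(−2κx) on [0, ∞); use ∫₀^∞ xʲ·e^(−2κx) dx = j!/(2κ)^(j+1).
State is unnormalized: ∫|φ|² dx = 0.29070, and ∫φ*·x³·φ dx = 0.042847, so ⟨x³⟩ = 0.042847 / 0.29070.
⟨x³⟩ = 0.14739.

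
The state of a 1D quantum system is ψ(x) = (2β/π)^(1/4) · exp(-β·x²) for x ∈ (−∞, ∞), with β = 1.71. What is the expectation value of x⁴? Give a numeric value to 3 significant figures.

⟨x⁴⟩ = ∫ x⁴·|ψ|² dx (integrals over the domain).
Gaussian moments: ∫x^(2j)·e^(−2βx²) dx = (2j−1)!!/(4β)^j · √(π/(2β)), odd powers integrate to 0; here √(π/(2β)) = 0.95843.
⟨x⁴⟩ = 0.064122.

0.0641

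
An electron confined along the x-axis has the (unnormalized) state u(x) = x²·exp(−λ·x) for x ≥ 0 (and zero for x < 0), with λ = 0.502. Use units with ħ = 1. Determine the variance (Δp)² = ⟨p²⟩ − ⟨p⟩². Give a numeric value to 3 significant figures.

0.0840

Compute ⟨p⟩ and ⟨p²⟩ separately; (Δp)² = ⟨p²⟩ − ⟨p⟩².
Differentiate x²·exp(−λ·x) with the product rule; every integrand then reduces to terms xʲ·e^(−2λx) on [0, ∞), with ∫₀^∞ xʲ·e^(−2λx) dx = j!/(2λ)^(j+1).
Normalization: ∫|u|² dx = 23.526.
⟨p⟩ = 0.0000 and ⟨p²⟩ = 0.084001.
(Δp)² = 0.084001 − (0.0000)² = 0.084001.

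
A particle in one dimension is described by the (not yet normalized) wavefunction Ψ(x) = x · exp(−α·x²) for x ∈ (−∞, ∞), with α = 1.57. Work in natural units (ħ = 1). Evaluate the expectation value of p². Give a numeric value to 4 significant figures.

p² Ψ = −ħ² d²Ψ/dx²; ⟨p²⟩ = −ħ² ∫ Ψ*·Ψ'' dx / ∫|Ψ|² dx.
Expand each integrand as polynomial × e^(−2αx²) and use ∫x^(2j)·e^(−2αx²) dx = (2j−1)!!/(4α)^j · √(π/(2α)), odd powers → 0; here √(π/(2α)) = 1.0003. Differentiate with the product rule, d/dx e^(−αx²) = −2αx·e^(−αx²).
State is unnormalized: ∫|Ψ|² dx = 0.15928, and ∫Ψ*·(−ħ² Ψ'') dx = 0.75019, so ⟨p²⟩ = 0.75019 / 0.15928.
⟨p²⟩ = 4.7100.

4.710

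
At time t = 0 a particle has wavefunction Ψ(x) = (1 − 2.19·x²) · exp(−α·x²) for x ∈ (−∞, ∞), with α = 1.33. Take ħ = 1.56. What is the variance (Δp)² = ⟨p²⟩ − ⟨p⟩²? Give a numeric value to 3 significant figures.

Compute ⟨p⟩ and ⟨p²⟩ separately; (Δp)² = ⟨p²⟩ − ⟨p⟩².
Expand each integrand as polynomial × e^(−2αx²) and use ∫x^(2j)·e^(−2αx²) dx = (2j−1)!!/(4α)^j · √(π/(2α)), odd powers → 0; here √(π/(2α)) = 1.0868. Differentiate with the product rule, d/dx e^(−αx²) = −2αx·e^(−αx²).
Normalization: ∫|Ψ|² dx = 0.74451.
⟨p⟩ = 0.0000 and ⟨p²⟩ = 14.219.
(Δp)² = 14.219 − (0.0000)² = 14.219.

14.2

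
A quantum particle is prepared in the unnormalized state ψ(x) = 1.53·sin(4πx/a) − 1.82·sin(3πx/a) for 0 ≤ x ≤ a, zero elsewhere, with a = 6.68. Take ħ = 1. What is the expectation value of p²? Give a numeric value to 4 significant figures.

2.632

p² ψ = −ħ² d²ψ/dx²; ⟨p²⟩ = −ħ² ∫ ψ*·ψ'' dx / ∫|ψ|² dx.
d²/dx² sin(jπx/a) = −(jπ/a)²·sin(jπx/a); on 0 ≤ x ≤ a, ∫sin²(jπx/a) dx = a/2 and ∫sin(jπx/a)·sin(lπx/a) dx = 0 for j ≠ l, so only diagonal terms survive in ∫|ψ|² and ∫ψ·ψ″; ∫ψ·ψ′ dx = [ψ²/2] between the walls = 0.
State is unnormalized: ∫|ψ|² dx = 18.882, and ∫ψ*·(−ħ² ψ'') dx = 49.692, so ⟨p²⟩ = 49.692 / 18.882.
⟨p²⟩ = 2.6317.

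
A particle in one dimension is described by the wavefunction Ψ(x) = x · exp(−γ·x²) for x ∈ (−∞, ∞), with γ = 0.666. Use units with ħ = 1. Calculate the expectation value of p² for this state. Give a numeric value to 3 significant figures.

2.00

p² Ψ = −ħ² d²Ψ/dx²; ⟨p²⟩ = −ħ² ∫ Ψ*·Ψ'' dx / ∫|Ψ|² dx.
Expand each integrand as polynomial × e^(−2γx²) and use ∫x^(2j)·e^(−2γx²) dx = (2j−1)!!/(4γ)^j · √(π/(2γ)), odd powers → 0; here √(π/(2γ)) = 1.5358. Differentiate with the product rule, d/dx e^(−γx²) = −2γx·e^(−γx²).
State is unnormalized: ∫|Ψ|² dx = 0.57649, and ∫Ψ*·(−ħ² Ψ'') dx = 1.1518, so ⟨p²⟩ = 1.1518 / 0.57649.
⟨p²⟩ = 1.9980.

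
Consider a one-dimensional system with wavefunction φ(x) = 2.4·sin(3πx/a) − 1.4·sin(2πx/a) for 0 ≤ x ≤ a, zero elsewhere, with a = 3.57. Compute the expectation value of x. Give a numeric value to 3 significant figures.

2.39

⟨x⟩ = ∫ x·|φ|² dx / ∫|φ|² dx (integrals over the domain).
On 0 ≤ x ≤ a (j ≠ l): ∫sin²(jπx/a) dx = a/2, ∫sin(jπx/a)·sin(lπx/a) dx = 0; diagonal moments ∫x·sin²(jπx/a) dx = a²/4, ∫x²·sin²(jπx/a) dx = a³·(1/6 − 1/(4j²π²)); cross terms ∫x·sin(jπx/a)·sin(lπx/a) dx = 0 for j + l even and −4jla²/(π²(j² − l²)²) for j + l odd, ∫x²·sin(jπx/a)·sin(lπx/a) dx = (−1)^(j+l)·4jla³/(π²(j² − l²)²); higher powers the same way via product-to-sum and parts.
State is unnormalized: ∫|φ|² dx = 13.780, and ∫φ*·x·φ dx = 32.928, so ⟨x⟩ = 32.928 / 13.780.
⟨x⟩ = 2.3895.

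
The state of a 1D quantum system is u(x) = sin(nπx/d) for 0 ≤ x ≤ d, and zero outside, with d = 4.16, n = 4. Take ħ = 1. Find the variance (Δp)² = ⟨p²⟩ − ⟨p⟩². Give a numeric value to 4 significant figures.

9.125

Compute ⟨p⟩ and ⟨p²⟩ separately; (Δp)² = ⟨p²⟩ − ⟨p⟩².
d/dx sin(nπx/d) = (nπ/d)·cos(nπx/d) and d²/dx² sin(nπx/d) = −(nπ/d)²·sin(nπx/d); on 0 ≤ x ≤ d, ∫sin²(nπx/d) dx = d/2 and ∫sin(nπx/d)·cos(nπx/d) dx = 0.
Normalization: ∫|u|² dx = 2.0800.
⟨p⟩ = 0.0000 and ⟨p²⟩ = 9.1250.
(Δp)² = 9.1250 − (0.0000)² = 9.1250.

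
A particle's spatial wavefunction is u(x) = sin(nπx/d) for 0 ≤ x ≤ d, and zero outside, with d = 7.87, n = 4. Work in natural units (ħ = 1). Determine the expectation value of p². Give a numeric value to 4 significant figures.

2.550

p² u = −ħ² d²u/dx²; ⟨p²⟩ = −ħ² ∫ u*·u'' dx / ∫|u|² dx.
d/dx sin(nπx/d) = (nπ/d)·cos(nπx/d) and d²/dx² sin(nπx/d) = −(nπ/d)²·sin(nπx/d); on 0 ≤ x ≤ d, ∫sin²(nπx/d) dx = d/2 and ∫sin(nπx/d)·cos(nπx/d) dx = 0.
State is unnormalized: ∫|u|² dx = 3.9350, and ∫u*·(−ħ² u'') dx = 10.033, so ⟨p²⟩ = 10.033 / 3.9350.
⟨p²⟩ = 2.5496.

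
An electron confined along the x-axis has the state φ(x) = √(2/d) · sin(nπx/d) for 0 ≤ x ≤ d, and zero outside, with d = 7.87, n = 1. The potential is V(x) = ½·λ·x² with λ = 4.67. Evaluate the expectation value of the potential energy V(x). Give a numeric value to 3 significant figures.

40.9

⟨V⟩ = ∫ V(x)·|φ|² dx.
With sin²θ = (1 − cos2θ)/2 on 0 ≤ x ≤ d: ∫sin²(nπx/d) dx = d/2, ∫x·sin²(nπx/d) dx = d²/4, ∫x²·sin²(nπx/d) dx = d³·(1/6 − 1/(4n²π²)); higher powers xᵏ the same way, integrating xᵏ·cos(2nπx/d) by parts.
⟨V⟩ = 40.881.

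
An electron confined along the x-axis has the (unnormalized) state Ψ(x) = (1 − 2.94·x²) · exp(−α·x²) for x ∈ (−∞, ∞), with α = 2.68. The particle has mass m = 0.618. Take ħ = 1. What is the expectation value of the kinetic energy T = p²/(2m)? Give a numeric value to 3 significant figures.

T = −(ħ²/2m) d²/dx², so ⟨T⟩ = −(ħ²/2m) ∫ Ψ*·Ψ'' dx / ∫|Ψ|² dx; with m = 0.618.
Expand each integrand as polynomial × e^(−2αx²) and use ∫x^(2j)·e^(−2αx²) dx = (2j−1)!!/(4α)^j · √(π/(2α)), odd powers → 0; here √(π/(2α)) = 0.76558. Differentiate with the product rule, d/dx e^(−αx²) = −2αx·e^(−αx²).
State is unnormalized: ∫|Ψ|² dx = 0.51841, and ∫Ψ*·(−ħ²/2m · Ψ'') dx = 3.4445, so ⟨T⟩ = 3.4445 / 0.51841.
⟨T⟩ = 6.6445.

6.64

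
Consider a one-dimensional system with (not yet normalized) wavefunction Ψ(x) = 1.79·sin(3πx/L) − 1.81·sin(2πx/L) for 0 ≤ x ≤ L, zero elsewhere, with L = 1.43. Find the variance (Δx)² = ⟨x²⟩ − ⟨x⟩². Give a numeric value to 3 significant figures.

0.0742

Compute ⟨x⟩ and ⟨x²⟩ separately, then (Δx)² = ⟨x²⟩ − ⟨x⟩².
On 0 ≤ x ≤ L (j ≠ l): ∫sin²(jπx/L) dx = L/2, ∫sin(jπx/L)·sin(lπx/L) dx = 0; diagonal moments ∫x·sin²(jπx/L) dx = L²/4, ∫x²·sin²(jπx/L) dx = L³·(1/6 − 1/(4j²π²)); cross terms ∫x·sin(jπx/L)·sin(lπx/L) dx = 0 for j + l even and −4jlL²/(π²(j² − l²)²) for j + l odd, ∫x²·sin(jπx/L)·sin(lπx/L) dx = (−1)^(j+l)·4jlL³/(π²(j² − l²)²); higher powers the same way via product-to-sum and parts.
Normalization: ∫|Ψ|² dx = 4.6333.
⟨x⟩ = 0.99317 and ⟨x²⟩ = 1.0606.
(Δx)² = 1.0606 − (0.99317)² = 0.074245.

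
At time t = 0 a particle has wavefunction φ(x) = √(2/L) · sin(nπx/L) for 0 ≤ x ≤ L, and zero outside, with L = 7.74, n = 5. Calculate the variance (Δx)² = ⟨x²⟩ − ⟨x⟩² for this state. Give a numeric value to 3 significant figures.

4.87

Compute ⟨x⟩ and ⟨x²⟩ separately, then (Δx)² = ⟨x²⟩ − ⟨x⟩².
With sin²θ = (1 − cos2θ)/2 on 0 ≤ x ≤ L: ∫sin²(nπx/L) dx = L/2, ∫x·sin²(nπx/L) dx = L²/4, ∫x²·sin²(nπx/L) dx = L³·(1/6 − 1/(4n²π²)); higher powers xᵏ the same way, integrating xᵏ·cos(2nπx/L) by parts.
⟨x⟩ = 3.8700 and ⟨x²⟩ = 19.848.
(Δx)² = 19.848 − (3.8700)² = 4.8709.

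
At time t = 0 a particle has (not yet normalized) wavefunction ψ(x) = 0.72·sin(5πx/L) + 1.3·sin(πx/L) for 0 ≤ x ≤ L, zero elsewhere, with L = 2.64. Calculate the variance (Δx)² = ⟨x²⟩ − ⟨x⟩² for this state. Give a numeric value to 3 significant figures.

Compute ⟨x⟩ and ⟨x²⟩ separately, then (Δx)² = ⟨x²⟩ − ⟨x⟩².
On 0 ≤ x ≤ L (j ≠ l): ∫sin²(jπx/L) dx = L/2, ∫sin(jπx/L)·sin(lπx/L) dx = 0; diagonal moments ∫x·sin²(jπx/L) dx = L²/4, ∫x²·sin²(jπx/L) dx = L³·(1/6 − 1/(4j²π²)); cross terms ∫x·sin(jπx/L)·sin(lπx/L) dx = 0 for j + l even and −4jlL²/(π²(j² − l²)²) for j + l odd, ∫x²·sin(jπx/L)·sin(lπx/L) dx = (−1)^(j+l)·4jlL³/(π²(j² − l²)²); higher powers the same way via product-to-sum and parts.
Normalization: ∫|ψ|² dx = 2.9151.
⟨x⟩ = 1.3200 and ⟨x²⟩ = 2.0913.
(Δx)² = 2.0913 − (1.3200)² = 0.34885.

0.349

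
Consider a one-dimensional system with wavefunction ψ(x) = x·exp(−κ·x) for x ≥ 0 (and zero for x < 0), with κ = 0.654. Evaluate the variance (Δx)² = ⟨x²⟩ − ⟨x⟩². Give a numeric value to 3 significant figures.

Compute ⟨x⟩ and ⟨x²⟩ separately, then (Δx)² = ⟨x²⟩ − ⟨x⟩².
Every integrand reduces to terms xʲ·e^(−2κx) on [0, ∞); use ∫₀^∞ xʲ·e^(−2κx) dx = j!/(2κ)^(j+1).
Normalization: ∫|ψ|² dx = 0.89373.
⟨x⟩ = 2.2936 and ⟨x²⟩ = 7.0140.
(Δx)² = 7.0140 − (2.2936)² = 1.7535.

1.75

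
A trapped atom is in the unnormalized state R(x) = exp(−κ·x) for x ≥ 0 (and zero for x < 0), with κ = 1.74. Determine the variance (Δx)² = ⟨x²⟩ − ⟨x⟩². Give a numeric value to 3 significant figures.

0.0826

Compute ⟨x⟩ and ⟨x²⟩ separately, then (Δx)² = ⟨x²⟩ − ⟨x⟩².
Every integrand reduces to terms xʲ·e^(−2κx) on [0, ∞); use ∫₀^∞ xʲ·e^(−2κx) dx = j!/(2κ)^(j+1).
Normalization: ∫|R|² dx = 0.28736.
⟨x⟩ = 0.28736 and ⟨x²⟩ = 0.16515.
(Δx)² = 0.16515 − (0.28736)² = 0.082574.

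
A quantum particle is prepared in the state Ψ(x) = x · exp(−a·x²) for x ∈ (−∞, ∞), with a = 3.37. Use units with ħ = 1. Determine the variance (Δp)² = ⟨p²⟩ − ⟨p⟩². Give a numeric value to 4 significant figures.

10.11

Compute ⟨p⟩ and ⟨p²⟩ separately; (Δp)² = ⟨p²⟩ − ⟨p⟩².
Expand each integrand as polynomial × e^(−2ax²) and use ∫x^(2j)·e^(−2ax²) dx = (2j−1)!!/(4a)^j · √(π/(2a)), odd powers → 0; here √(π/(2a)) = 0.68272. Differentiate with the product rule, d/dx e^(−ax²) = −2ax·e^(−ax²).
Normalization: ∫|Ψ|² dx = 0.050647.
⟨p⟩ = 0.0000 and ⟨p²⟩ = 10.110.
(Δp)² = 10.110 − (0.0000)² = 10.110.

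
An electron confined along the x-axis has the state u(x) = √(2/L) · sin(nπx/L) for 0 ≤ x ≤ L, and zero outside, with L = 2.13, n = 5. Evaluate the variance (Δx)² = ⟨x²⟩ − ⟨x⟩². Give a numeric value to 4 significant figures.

0.3689

Compute ⟨x⟩ and ⟨x²⟩ separately, then (Δx)² = ⟨x²⟩ − ⟨x⟩².
With sin²θ = (1 − cos2θ)/2 on 0 ≤ x ≤ L: ∫sin²(nπx/L) dx = L/2, ∫x·sin²(nπx/L) dx = L²/4, ∫x²·sin²(nπx/L) dx = L³·(1/6 − 1/(4n²π²)); higher powers xᵏ the same way, integrating xᵏ·cos(2nπx/L) by parts.
⟨x⟩ = 1.0650 and ⟨x²⟩ = 1.5031.
(Δx)² = 1.5031 − (1.0650)² = 0.36888.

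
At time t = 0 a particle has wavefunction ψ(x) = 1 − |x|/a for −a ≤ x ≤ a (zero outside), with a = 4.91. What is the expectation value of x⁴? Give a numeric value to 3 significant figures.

⟨x⁴⟩ = ∫ x⁴·|ψ|² dx / ∫|ψ|² dx (integrals over the domain).
ψ is even, so ∫ over [−a, a] = 2∫₀ᵃ with ψ = 1 − x/a there: ∫₀ᵃ (1 − x/a)² dx = a/3, ∫₀ᵃ x²(1 − x/a)² dx = a³/30, ∫₀ᵃ x⁴(1 − x/a)² dx = a⁵/105.
State is unnormalized: ∫|ψ|² dx = 3.2733, and ∫ψ*·x⁴·ψ dx = 54.356, so ⟨x⁴⟩ = 54.356 / 3.2733.
⟨x⁴⟩ = 16.606.

16.6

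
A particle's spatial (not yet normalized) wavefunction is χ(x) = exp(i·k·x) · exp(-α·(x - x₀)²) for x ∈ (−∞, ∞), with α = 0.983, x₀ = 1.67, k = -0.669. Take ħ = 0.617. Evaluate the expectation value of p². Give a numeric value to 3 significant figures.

0.545

p² χ = −ħ² d²χ/dx²; ⟨p²⟩ = −ħ² ∫ χ*·χ'' dx / ∫|χ|² dx.
Gaussian moments (u = x − x₀): ∫u^(2j)·e^(−2αu²) du = (2j−1)!!/(4α)^j · √(π/(2α)), odd powers integrate to 0; here √(π/(2α)) = 1.2641. Derivatives: χ′ = (ik − 2αu)·χ, χ″ = ((ik − 2αu)² − 2α)·χ; the odd-in-u pieces drop out.
State is unnormalized: ∫|χ|² dx = 1.2641, and ∫χ*·(−ħ² χ'') dx = 0.68843, so ⟨p²⟩ = 0.68843 / 1.2641.
⟨p²⟩ = 0.54460.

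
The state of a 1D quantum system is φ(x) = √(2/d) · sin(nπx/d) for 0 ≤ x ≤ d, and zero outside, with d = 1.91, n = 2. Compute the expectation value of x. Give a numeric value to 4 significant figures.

⟨x⟩ = ∫ x·|φ|² dx (integrals over the domain).
With sin²θ = (1 − cos2θ)/2 on 0 ≤ x ≤ d: ∫sin²(nπx/d) dx = d/2, ∫x·sin²(nπx/d) dx = d²/4, ∫x²·sin²(nπx/d) dx = d³·(1/6 − 1/(4n²π²)); higher powers xᵏ the same way, integrating xᵏ·cos(2nπx/d) by parts.
⟨x⟩ = 0.95500.

0.9550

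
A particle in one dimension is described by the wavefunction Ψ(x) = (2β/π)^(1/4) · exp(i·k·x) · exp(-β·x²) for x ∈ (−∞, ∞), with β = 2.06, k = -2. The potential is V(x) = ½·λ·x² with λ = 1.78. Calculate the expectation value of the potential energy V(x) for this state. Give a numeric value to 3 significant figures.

0.108

⟨V⟩ = ∫ V(x)·|Ψ|² dx.
Gaussian moments: ∫x^(2j)·e^(−2βx²) dx = (2j−1)!!/(4β)^j · √(π/(2β)), odd powers integrate to 0; here √(π/(2β)) = 0.87323.
⟨V⟩ = 0.10801.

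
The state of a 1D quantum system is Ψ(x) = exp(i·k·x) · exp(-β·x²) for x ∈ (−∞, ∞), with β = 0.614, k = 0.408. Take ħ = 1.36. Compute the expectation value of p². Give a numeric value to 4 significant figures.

p² Ψ = −ħ² d²Ψ/dx²; ⟨p²⟩ = −ħ² ∫ Ψ*·Ψ'' dx / ∫|Ψ|² dx.
Gaussian moments: ∫x^(2j)·e^(−2βx²) dx = (2j−1)!!/(4β)^j · √(π/(2β)), odd powers integrate to 0; here √(π/(2β)) = 1.5995. Derivatives: Ψ′ = (ik − 2βx)·Ψ, Ψ″ = ((ik − 2βx)² − 2β)·Ψ; the odd-in-x pieces drop out.
State is unnormalized: ∫|Ψ|² dx = 1.5995, and ∫Ψ*·(−ħ² Ψ'') dx = 2.3089, so ⟨p²⟩ = 2.3089 / 1.5995.
⟨p²⟩ = 1.4435.

1.444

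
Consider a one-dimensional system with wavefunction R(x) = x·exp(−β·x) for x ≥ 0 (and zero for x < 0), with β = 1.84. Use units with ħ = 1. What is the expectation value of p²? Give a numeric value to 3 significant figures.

3.39

p² R = −ħ² d²R/dx²; ⟨p²⟩ = −ħ² ∫ R*·R'' dx / ∫|R|² dx.
Differentiate x·exp(−β·x) with the product rule; every integrand then reduces to terms xʲ·e^(−2βx) on [0, ∞), with ∫₀^∞ xʲ·e^(−2βx) dx = j!/(2β)^(j+1).
State is unnormalized: ∫|R|² dx = 0.040132, and ∫R*·(−ħ² R'') dx = 0.13587, so ⟨p²⟩ = 0.13587 / 0.040132.
⟨p²⟩ = 3.3856.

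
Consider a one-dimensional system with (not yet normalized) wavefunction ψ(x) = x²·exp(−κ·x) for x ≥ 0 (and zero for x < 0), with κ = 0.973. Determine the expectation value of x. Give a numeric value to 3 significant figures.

2.57

⟨x⟩ = ∫ x·|ψ|² dx / ∫|ψ|² dx (integrals over the domain).
Every integrand reduces to terms xʲ·e^(−2κx) on [0, ∞); use ∫₀^∞ xʲ·e^(−2κx) dx = j!/(2κ)^(j+1).
State is unnormalized: ∫|ψ|² dx = 0.86000, and ∫ψ*·x·ψ dx = 2.2097, so ⟨x⟩ = 2.2097 / 0.86000.
⟨x⟩ = 2.5694.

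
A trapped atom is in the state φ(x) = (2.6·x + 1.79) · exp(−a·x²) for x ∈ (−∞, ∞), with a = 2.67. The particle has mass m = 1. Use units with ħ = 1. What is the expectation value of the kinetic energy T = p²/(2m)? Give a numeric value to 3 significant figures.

1.78

T = −(ħ²/2m) d²/dx², so ⟨T⟩ = −(ħ²/2m) ∫ φ*·φ'' dx / ∫|φ|² dx; with m = 1.
Expand each integrand as polynomial × e^(−2ax²) and use ∫x^(2j)·e^(−2ax²) dx = (2j−1)!!/(4a)^j · √(π/(2a)), odd powers → 0; here √(π/(2a)) = 0.76702. Differentiate with the product rule, d/dx e^(−ax²) = −2ax·e^(−ax²).
State is unnormalized: ∫|φ|² dx = 2.9431, and ∫φ*·(−ħ²/2m · φ'') dx = 5.2253, so ⟨T⟩ = 5.2253 / 2.9431.
⟨T⟩ = 1.7754.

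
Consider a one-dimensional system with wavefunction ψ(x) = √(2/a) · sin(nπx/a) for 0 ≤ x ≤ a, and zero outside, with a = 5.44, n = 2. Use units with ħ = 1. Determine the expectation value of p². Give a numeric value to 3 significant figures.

p² ψ = −ħ² d²ψ/dx²; ⟨p²⟩ = −ħ² ∫ ψ*·ψ'' dx.
d/dx sin(nπx/a) = (nπ/a)·cos(nπx/a) and d²/dx² sin(nπx/a) = −(nπ/a)²·sin(nπx/a); on 0 ≤ x ≤ a, ∫sin²(nπx/a) dx = a/2 and ∫sin(nπx/a)·cos(nπx/a) dx = 0.
⟨p²⟩ = 1.3340.

1.33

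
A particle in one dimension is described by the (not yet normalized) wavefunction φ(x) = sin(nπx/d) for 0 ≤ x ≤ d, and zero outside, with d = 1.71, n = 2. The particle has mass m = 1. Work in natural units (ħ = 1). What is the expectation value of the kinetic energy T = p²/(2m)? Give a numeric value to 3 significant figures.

T = −(ħ²/2m) d²/dx², so ⟨T⟩ = −(ħ²/2m) ∫ φ*·φ'' dx / ∫|φ|² dx; with m = 1.
d/dx sin(nπx/d) = (nπ/d)·cos(nπx/d) and d²/dx² sin(nπx/d) = −(nπ/d)²·sin(nπx/d); on 0 ≤ x ≤ d, ∫sin²(nπx/d) dx = d/2 and ∫sin(nπx/d)·cos(nπx/d) dx = 0.
State is unnormalized: ∫|φ|² dx = 0.85500, and ∫φ*·(−ħ²/2m · φ'') dx = 5.7717, so ⟨T⟩ = 5.7717 / 0.85500.
⟨T⟩ = 6.7505.

6.75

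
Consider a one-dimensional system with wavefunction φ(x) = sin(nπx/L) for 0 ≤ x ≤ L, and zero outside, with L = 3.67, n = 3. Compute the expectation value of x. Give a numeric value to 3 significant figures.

1.84

⟨x⟩ = ∫ x·|φ|² dx / ∫|φ|² dx (integrals over the domain).
With sin²θ = (1 − cos2θ)/2 on 0 ≤ x ≤ L: ∫sin²(nπx/L) dx = L/2, ∫x·sin²(nπx/L) dx = L²/4, ∫x²·sin²(nπx/L) dx = L³·(1/6 − 1/(4n²π²)); higher powers xᵏ the same way, integrating xᵏ·cos(2nπx/L) by parts.
State is unnormalized: ∫|φ|² dx = 1.8350, and ∫φ*·x·φ dx = 3.3672, so ⟨x⟩ = 3.3672 / 1.8350.
⟨x⟩ = 1.8350.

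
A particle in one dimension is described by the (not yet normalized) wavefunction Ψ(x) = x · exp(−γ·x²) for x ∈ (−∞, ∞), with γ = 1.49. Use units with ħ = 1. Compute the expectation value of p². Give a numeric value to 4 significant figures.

p² Ψ = −ħ² d²Ψ/dx²; ⟨p²⟩ = −ħ² ∫ Ψ*·Ψ'' dx / ∫|Ψ|² dx.
Expand each integrand as polynomial × e^(−2γx²) and use ∫x^(2j)·e^(−2γx²) dx = (2j−1)!!/(4γ)^j · √(π/(2γ)), odd powers → 0; here √(π/(2γ)) = 1.0268. Differentiate with the product rule, d/dx e^(−γx²) = −2γx·e^(−γx²).
State is unnormalized: ∫|Ψ|² dx = 0.17227, and ∫Ψ*·(−ħ² Ψ'') dx = 0.77007, so ⟨p²⟩ = 0.77007 / 0.17227.
⟨p²⟩ = 4.4700.

4.470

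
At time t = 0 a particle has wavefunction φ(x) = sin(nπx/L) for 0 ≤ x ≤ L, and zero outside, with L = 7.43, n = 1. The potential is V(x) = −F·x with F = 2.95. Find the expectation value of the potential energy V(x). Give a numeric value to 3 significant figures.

-11.0

⟨V⟩ = ∫ V(x)·|φ|² dx / ∫|φ|² dx.
With sin²θ = (1 − cos2θ)/2 on 0 ≤ x ≤ L: ∫sin²(nπx/L) dx = L/2, ∫x·sin²(nπx/L) dx = L²/4, ∫x²·sin²(nπx/L) dx = L³·(1/6 − 1/(4n²π²)); higher powers xᵏ the same way, integrating xᵏ·cos(2nπx/L) by parts.
State is unnormalized: ∫|φ|² dx = 3.7150, and ∫φ*·V(x)·φ dx = -40.714, so ⟨V⟩ = -40.714 / 3.7150.
⟨V⟩ = -10.959.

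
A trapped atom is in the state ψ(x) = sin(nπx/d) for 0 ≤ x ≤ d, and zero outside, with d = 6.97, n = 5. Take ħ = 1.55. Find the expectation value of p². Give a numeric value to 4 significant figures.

12.20

p² ψ = −ħ² d²ψ/dx²; ⟨p²⟩ = −ħ² ∫ ψ*·ψ'' dx / ∫|ψ|² dx.
d/dx sin(nπx/d) = (nπ/d)·cos(nπx/d) and d²/dx² sin(nπx/d) = −(nπ/d)²·sin(nπx/d); on 0 ≤ x ≤ d, ∫sin²(nπx/d) dx = d/2 and ∫sin(nπx/d)·cos(nπx/d) dx = 0.
State is unnormalized: ∫|ψ|² dx = 3.4850, and ∫ψ*·(−ħ² ψ'') dx = 42.525, so ⟨p²⟩ = 42.525 / 3.4850.
⟨p²⟩ = 12.202.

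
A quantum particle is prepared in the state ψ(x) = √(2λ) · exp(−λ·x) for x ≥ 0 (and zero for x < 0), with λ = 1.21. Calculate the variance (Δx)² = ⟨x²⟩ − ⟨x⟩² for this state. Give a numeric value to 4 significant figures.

0.1708

Compute ⟨x⟩ and ⟨x²⟩ separately, then (Δx)² = ⟨x²⟩ − ⟨x⟩².
Every integrand reduces to terms xʲ·e^(−2λx) on [0, ∞); use ∫₀^∞ xʲ·e^(−2λx) dx = j!/(2λ)^(j+1).
⟨x⟩ = 0.41322 and ⟨x²⟩ = 0.34151.
(Δx)² = 0.34151 − (0.41322)² = 0.17075.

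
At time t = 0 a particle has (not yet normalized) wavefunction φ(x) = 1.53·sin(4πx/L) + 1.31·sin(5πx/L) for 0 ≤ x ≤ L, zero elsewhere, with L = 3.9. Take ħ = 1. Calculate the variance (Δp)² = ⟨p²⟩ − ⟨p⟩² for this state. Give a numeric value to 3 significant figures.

12.9

Compute ⟨p⟩ and ⟨p²⟩ separately; (Δp)² = ⟨p²⟩ − ⟨p⟩².
d²/dx² sin(jπx/L) = −(jπ/L)²·sin(jπx/L); on 0 ≤ x ≤ L, ∫sin²(jπx/L) dx = L/2 and ∫sin(jπx/L)·sin(lπx/L) dx = 0 for j ≠ l, so only diagonal terms survive in ∫|φ|² and ∫φ·φ″; ∫φ·φ′ dx = [φ²/2] between the walls = 0.
Normalization: ∫|φ|² dx = 7.9112.
⟨p⟩ = 0.0000 and ⟨p²⟩ = 12.853.
(Δp)² = 12.853 − (0.0000)² = 12.853.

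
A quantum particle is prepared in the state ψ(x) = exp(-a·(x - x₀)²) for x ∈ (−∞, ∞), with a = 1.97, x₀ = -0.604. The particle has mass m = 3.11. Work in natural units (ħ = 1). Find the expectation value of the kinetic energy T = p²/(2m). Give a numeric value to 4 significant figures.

0.3167

T = −(ħ²/2m) d²/dx², so ⟨T⟩ = −(ħ²/2m) ∫ ψ*·ψ'' dx / ∫|ψ|² dx; with m = 3.11.
Gaussian moments (u = x − x₀): ∫u^(2j)·e^(−2au²) du = (2j−1)!!/(4a)^j · √(π/(2a)), odd powers integrate to 0; here √(π/(2a)) = 0.89295. Derivatives: d/dx e^(−au²) = −2au·e^(−au²), d²/dx² e^(−au²) = (4a²u² − 2a)·e^(−au²).
State is unnormalized: ∫|ψ|² dx = 0.89295, and ∫ψ*·(−ħ²/2m · ψ'') dx = 0.28282, so ⟨T⟩ = 0.28282 / 0.89295.
⟨T⟩ = 0.31672.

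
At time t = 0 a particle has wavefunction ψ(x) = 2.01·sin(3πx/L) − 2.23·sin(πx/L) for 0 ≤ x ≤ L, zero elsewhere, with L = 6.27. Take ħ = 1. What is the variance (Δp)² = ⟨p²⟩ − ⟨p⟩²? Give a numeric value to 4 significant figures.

Compute ⟨p⟩ and ⟨p²⟩ separately; (Δp)² = ⟨p²⟩ − ⟨p⟩².
d²/dx² sin(jπx/L) = −(jπ/L)²·sin(jπx/L); on 0 ≤ x ≤ L, ∫sin²(jπx/L) dx = L/2 and ∫sin(jπx/L)·sin(lπx/L) dx = 0 for j ≠ l, so only diagonal terms survive in ∫|ψ|² and ∫ψ·ψ″; ∫ψ·ψ′ dx = [ψ²/2] between the walls = 0.
Normalization: ∫|ψ|² dx = 28.256.
⟨p⟩ = 0.0000 and ⟨p²⟩ = 1.1513.
(Δp)² = 1.1513 − (0.0000)² = 1.1513.

1.151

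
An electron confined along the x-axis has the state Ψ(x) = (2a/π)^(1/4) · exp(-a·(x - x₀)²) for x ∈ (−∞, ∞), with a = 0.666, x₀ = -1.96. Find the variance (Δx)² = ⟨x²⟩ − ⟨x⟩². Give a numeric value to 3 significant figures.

Compute ⟨x⟩ and ⟨x²⟩ separately, then (Δx)² = ⟨x²⟩ − ⟨x⟩².
Gaussian moments (u = x − x₀): ∫u^(2j)·e^(−2au²) du = (2j−1)!!/(4a)^j · √(π/(2a)), odd powers integrate to 0; here √(π/(2a)) = 1.5358.
⟨x⟩ = -1.9600 and ⟨x²⟩ = 4.2170.
(Δx)² = 4.2170 − (-1.9600)² = 0.37538.

0.375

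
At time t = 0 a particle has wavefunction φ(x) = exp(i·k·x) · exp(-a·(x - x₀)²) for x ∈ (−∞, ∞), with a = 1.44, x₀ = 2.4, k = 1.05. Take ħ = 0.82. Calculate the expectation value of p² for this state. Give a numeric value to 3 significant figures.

p² φ = −ħ² d²φ/dx²; ⟨p²⟩ = −ħ² ∫ φ*·φ'' dx / ∫|φ|² dx.
Gaussian moments (u = x − x₀): ∫u^(2j)·e^(−2au²) du = (2j−1)!!/(4a)^j · √(π/(2a)), odd powers integrate to 0; here √(π/(2a)) = 1.0444. Derivatives: φ′ = (ik − 2au)·φ, φ″ = ((ik − 2au)² − 2a)·φ; the odd-in-u pieces drop out.
State is unnormalized: ∫|φ|² dx = 1.0444, and ∫φ*·(−ħ² φ'') dx = 1.7855, so ⟨p²⟩ = 1.7855 / 1.0444.
⟨p²⟩ = 1.7096.

1.71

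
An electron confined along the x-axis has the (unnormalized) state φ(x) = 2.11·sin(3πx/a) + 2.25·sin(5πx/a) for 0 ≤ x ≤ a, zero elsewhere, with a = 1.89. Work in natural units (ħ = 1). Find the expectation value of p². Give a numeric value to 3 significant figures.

p² φ = −ħ² d²φ/dx²; ⟨p²⟩ = −ħ² ∫ φ*·φ'' dx / ∫|φ|² dx.
d²/dx² sin(jπx/a) = −(jπ/a)²·sin(jπx/a); on 0 ≤ x ≤ a, ∫sin²(jπx/a) dx = a/2 and ∫sin(jπx/a)·sin(lπx/a) dx = 0 for j ≠ l, so only diagonal terms survive in ∫|φ|² and ∫φ·φ″; ∫φ·φ′ dx = [φ²/2] between the walls = 0.
State is unnormalized: ∫|φ|² dx = 8.9913, and ∫φ*·(−ħ² φ'') dx = 435.08, so ⟨p²⟩ = 435.08 / 8.9913.
⟨p²⟩ = 48.389.

48.4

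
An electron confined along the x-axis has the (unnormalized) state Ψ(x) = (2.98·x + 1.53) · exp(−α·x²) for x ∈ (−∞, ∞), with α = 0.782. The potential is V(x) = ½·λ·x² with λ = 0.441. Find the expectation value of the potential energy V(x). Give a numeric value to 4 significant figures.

⟨V⟩ = ∫ V(x)·|Ψ|² dx / ∫|Ψ|² dx.
Expand each integrand as polynomial × e^(−2αx²) and use ∫x^(2j)·e^(−2αx²) dx = (2j−1)!!/(4α)^j · √(π/(2α)), odd powers → 0; here √(π/(2α)) = 1.4173.
State is unnormalized: ∫|Ψ|² dx = 7.3414, and ∫Ψ*·V(x)·Ψ dx = 1.0848, so ⟨V⟩ = 1.0848 / 7.3414.
⟨V⟩ = 0.14776.

0.1478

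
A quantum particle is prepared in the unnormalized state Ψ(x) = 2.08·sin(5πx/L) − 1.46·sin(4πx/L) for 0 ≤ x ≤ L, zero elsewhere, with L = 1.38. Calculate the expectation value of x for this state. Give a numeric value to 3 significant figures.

⟨x⟩ = ∫ x·|Ψ|² dx / ∫|Ψ|² dx (integrals over the domain).
On 0 ≤ x ≤ L (j ≠ l): ∫sin²(jπx/L) dx = L/2, ∫sin(jπx/L)·sin(lπx/L) dx = 0; diagonal moments ∫x·sin²(jπx/L) dx = L²/4, ∫x²·sin²(jπx/L) dx = L³·(1/6 − 1/(4j²π²)); cross terms ∫x·sin(jπx/L)·sin(lπx/L) dx = 0 for j + l even and −4jlL²/(π²(j² − l²)²) for j + l odd, ∫x²·sin(jπx/L)·sin(lπx/L) dx = (−1)^(j+l)·4jlL³/(π²(j² − l²)²); higher powers the same way via product-to-sum and parts.
State is unnormalized: ∫|Ψ|² dx = 4.4560, and ∫Ψ*·x·Ψ dx = 4.2321, so ⟨x⟩ = 4.2321 / 4.4560.
⟨x⟩ = 0.94975.

0.950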